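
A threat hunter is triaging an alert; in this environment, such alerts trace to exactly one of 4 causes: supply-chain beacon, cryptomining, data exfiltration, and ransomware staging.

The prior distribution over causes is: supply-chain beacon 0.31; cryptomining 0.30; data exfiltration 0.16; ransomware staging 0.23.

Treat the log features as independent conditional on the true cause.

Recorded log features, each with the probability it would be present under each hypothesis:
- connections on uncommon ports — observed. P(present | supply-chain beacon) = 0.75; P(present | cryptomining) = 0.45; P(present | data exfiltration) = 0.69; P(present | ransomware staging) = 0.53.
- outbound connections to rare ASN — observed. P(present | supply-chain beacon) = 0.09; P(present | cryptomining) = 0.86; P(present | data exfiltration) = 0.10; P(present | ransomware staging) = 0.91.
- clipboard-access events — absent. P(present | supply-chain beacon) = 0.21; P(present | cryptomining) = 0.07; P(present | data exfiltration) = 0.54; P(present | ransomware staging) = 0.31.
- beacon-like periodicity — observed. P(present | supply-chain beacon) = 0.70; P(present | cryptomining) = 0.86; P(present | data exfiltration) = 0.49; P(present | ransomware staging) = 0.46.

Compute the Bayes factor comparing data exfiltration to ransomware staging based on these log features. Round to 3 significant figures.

The Bayes factor is the ratio of the joint likelihoods of the log feature pattern under the two hypotheses (using 1 − P(present | H) for each absent log feature).
  data exfiltration: 0.69 × 0.10 × (1 − 0.54) × 0.49 = 0.015553
  ransomware staging: 0.53 × 0.91 × (1 − 0.31) × 0.46 = 0.15308
Bayes factor = 0.015553 / 0.15308 ≈ 0.102

0.102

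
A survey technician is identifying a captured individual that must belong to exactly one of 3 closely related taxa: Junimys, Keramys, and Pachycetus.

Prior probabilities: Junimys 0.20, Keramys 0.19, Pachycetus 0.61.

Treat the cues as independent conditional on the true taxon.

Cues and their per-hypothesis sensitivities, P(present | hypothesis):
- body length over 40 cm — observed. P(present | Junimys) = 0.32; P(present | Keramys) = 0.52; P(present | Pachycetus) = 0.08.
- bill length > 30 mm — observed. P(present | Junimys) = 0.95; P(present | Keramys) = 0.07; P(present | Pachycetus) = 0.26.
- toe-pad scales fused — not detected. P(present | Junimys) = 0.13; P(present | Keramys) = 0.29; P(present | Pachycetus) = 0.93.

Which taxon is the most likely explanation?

Junimys

For each hypothesis, the unnormalized posterior weight is prior × product of the cue likelihoods (using 1 − P(present | H) for each absent cue):
  Junimys: 0.20 × 0.32 × 0.95 × (1 − 0.13) = 0.052896
  Keramys: 0.19 × 0.52 × 0.07 × (1 − 0.29) = 0.0049104
  Pachycetus: 0.61 × 0.08 × 0.26 × (1 − 0.93) = 0.00088816
The unnormalized weights sum to 0.058695.
P(Junimys | evidence) ≈ 0.052896 / 0.058695 ≈ 0.901
P(Keramys | evidence) ≈ 0.0049104 / 0.058695 ≈ 0.084
P(Pachycetus | evidence) ≈ 0.00088816 / 0.058695 ≈ 0.015
The largest is 0.901, so Junimys is most probable.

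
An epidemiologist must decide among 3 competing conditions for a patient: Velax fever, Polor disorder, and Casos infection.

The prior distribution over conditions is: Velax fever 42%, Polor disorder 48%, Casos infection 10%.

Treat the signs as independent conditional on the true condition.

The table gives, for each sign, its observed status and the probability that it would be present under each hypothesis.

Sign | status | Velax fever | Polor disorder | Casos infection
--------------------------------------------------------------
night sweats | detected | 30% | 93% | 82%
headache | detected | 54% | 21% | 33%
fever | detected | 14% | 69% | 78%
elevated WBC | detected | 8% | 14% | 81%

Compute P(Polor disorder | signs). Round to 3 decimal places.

Multiply each prior by the joint likelihood of the sign pattern:
  Velax fever: 0.42 × 0.30 × 0.54 × 0.14 × 0.08 = 0.00076205
  Polor disorder: 0.48 × 0.93 × 0.21 × 0.69 × 0.14 = 0.0090557
  Casos infection: 0.10 × 0.82 × 0.33 × 0.78 × 0.81 = 0.017097
Marginal likelihood of the evidence = 0.026914.
P(Polor disorder | evidence) = 0.0090557 / 0.026914 ≈ 0.336.

0.336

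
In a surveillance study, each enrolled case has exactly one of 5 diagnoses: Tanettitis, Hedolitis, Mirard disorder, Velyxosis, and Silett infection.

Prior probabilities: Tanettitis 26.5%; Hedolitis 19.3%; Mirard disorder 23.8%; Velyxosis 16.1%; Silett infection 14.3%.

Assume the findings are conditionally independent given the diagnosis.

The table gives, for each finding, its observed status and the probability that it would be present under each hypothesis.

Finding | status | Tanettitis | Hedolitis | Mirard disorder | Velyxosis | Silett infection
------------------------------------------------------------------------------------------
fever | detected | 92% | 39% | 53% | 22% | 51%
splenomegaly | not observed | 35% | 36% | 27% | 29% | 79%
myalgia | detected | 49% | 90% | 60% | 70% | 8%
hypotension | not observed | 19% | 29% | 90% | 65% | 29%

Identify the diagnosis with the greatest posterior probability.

By Bayes' rule with conditional independence, the unnormalized weight for each hypothesis is prior × ∏ likelihoods (using 1 − P(present | H) for each absent finding):
  Tanettitis: 0.265 × 0.92 × (1 − 0.35) × 0.49 × (1 − 0.19) = 0.062897
  Hedolitis: 0.193 × 0.39 × (1 − 0.36) × 0.90 × (1 − 0.29) = 0.030782
  Mirard disorder: 0.238 × 0.53 × (1 − 0.27) × 0.60 × (1 − 0.90) = 0.0055249
  Velyxosis: 0.161 × 0.22 × (1 − 0.29) × 0.70 × (1 − 0.65) = 0.0061613
  Silett infection: 0.143 × 0.51 × (1 − 0.79) × 0.08 × (1 − 0.29) = 0.00086991
Marginal likelihood of the evidence = 0.10624.
P(Tanettitis | evidence) ≈ 0.062897 / 0.10624 ≈ 0.592
P(Hedolitis | evidence) ≈ 0.030782 / 0.10624 ≈ 0.290
P(Mirard disorder | evidence) ≈ 0.0055249 / 0.10624 ≈ 0.052
P(Velyxosis | evidence) ≈ 0.0061613 / 0.10624 ≈ 0.058
P(Silett infection | evidence) ≈ 0.00086991 / 0.10624 ≈ 0.008
The largest is 0.592, so Tanettitis is most probable.

Tanettitis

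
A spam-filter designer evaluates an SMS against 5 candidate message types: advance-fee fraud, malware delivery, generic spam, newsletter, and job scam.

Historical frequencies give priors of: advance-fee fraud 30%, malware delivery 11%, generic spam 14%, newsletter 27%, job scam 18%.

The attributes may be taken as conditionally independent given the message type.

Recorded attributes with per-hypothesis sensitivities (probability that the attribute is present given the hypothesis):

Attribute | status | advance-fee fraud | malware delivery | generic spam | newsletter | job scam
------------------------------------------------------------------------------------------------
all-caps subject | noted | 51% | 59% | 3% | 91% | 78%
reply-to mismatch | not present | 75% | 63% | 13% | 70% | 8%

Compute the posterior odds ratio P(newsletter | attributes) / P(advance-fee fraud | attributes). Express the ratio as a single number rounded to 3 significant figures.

1.93

The normalizing constant cancels in an odds ratio, so compute prior × likelihood for the two hypotheses only (using 1 − P(present | H) for each absent attribute):
  newsletter: 0.27 × 0.91 × (1 − 0.70) = 0.07371
  advance-fee fraud: 0.30 × 0.51 × (1 − 0.75) = 0.03825
Odds(newsletter : advance-fee fraud) = 0.07371 / 0.03825 ≈ 1.93.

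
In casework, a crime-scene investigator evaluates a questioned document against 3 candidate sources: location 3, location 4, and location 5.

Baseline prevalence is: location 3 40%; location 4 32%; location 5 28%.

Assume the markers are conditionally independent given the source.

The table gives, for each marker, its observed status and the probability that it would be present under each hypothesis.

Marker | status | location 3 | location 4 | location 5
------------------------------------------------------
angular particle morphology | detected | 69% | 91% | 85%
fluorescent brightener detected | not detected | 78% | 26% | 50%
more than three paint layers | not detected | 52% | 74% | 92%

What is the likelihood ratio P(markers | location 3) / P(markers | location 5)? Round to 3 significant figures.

2.14

Take the product of per-marker likelihoods under each hypothesis (using 1 − P(present | H) for each absent marker), then divide.
  location 3: 0.69 × (1 − 0.78) × (1 − 0.52) = 0.072864
  location 5: 0.85 × (1 − 0.50) × (1 − 0.92) = 0.034
Bayes factor = 0.072864 / 0.034 ≈ 2.14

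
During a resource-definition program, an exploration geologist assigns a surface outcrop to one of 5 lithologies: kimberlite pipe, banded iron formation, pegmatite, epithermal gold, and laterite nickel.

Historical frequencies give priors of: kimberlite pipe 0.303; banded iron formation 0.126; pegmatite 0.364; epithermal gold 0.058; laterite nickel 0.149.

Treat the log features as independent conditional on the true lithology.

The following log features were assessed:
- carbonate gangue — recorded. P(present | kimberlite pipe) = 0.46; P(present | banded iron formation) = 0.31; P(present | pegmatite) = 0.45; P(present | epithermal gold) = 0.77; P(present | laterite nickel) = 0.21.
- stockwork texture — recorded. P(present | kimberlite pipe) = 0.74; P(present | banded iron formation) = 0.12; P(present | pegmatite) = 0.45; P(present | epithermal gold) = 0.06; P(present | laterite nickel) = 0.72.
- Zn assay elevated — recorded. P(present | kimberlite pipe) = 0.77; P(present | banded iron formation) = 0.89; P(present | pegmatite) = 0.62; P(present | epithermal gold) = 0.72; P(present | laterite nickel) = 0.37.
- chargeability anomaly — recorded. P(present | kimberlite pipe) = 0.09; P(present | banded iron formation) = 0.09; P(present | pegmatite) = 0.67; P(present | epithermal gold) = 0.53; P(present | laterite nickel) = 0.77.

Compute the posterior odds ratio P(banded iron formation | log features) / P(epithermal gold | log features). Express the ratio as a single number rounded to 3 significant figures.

0.367

Posterior odds equal prior odds times the likelihood ratio; only the two competing hypotheses matter.
  banded iron formation: 0.126 × 0.31 × 0.12 × 0.89 × 0.09 = 0.00037544
  epithermal gold: 0.058 × 0.77 × 0.06 × 0.72 × 0.53 = 0.0010225
Odds(banded iron formation : epithermal gold) = 0.00037544 / 0.0010225 ≈ 0.367.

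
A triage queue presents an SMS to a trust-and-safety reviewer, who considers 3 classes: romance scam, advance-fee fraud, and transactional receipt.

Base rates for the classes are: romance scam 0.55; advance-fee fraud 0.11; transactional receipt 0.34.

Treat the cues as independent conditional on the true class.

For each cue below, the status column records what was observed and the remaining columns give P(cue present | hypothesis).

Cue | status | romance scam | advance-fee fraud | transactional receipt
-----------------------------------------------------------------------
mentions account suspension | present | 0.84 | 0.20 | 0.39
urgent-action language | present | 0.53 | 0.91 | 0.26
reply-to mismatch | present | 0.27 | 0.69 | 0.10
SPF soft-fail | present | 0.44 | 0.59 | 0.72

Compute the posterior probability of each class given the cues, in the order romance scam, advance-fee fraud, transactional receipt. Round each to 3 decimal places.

0.732, 0.205, 0.062

Multiply each prior by the joint likelihood of the cue pattern:
  romance scam: 0.55 × 0.84 × 0.53 × 0.27 × 0.44 = 0.029089
  advance-fee fraud: 0.11 × 0.20 × 0.91 × 0.69 × 0.59 = 0.0081501
  transactional receipt: 0.34 × 0.39 × 0.26 × 0.10 × 0.72 = 0.0024823
Marginal likelihood of the evidence = 0.039722.
P(romance scam | evidence) = 0.029089 / 0.039722 ≈ 0.732
P(advance-fee fraud | evidence) = 0.0081501 / 0.039722 ≈ 0.205
P(transactional receipt | evidence) = 0.0024823 / 0.039722 ≈ 0.062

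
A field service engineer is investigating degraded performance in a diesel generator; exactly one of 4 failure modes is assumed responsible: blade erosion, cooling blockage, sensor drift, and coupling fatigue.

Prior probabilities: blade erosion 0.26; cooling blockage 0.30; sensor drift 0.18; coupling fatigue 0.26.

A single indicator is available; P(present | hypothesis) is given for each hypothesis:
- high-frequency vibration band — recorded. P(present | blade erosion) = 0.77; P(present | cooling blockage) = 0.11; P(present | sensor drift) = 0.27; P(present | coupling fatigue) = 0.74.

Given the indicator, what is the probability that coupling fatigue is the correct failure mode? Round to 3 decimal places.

0.406

For each hypothesis, the unnormalized posterior weight is prior × likelihood:
  blade erosion: 0.26 × 0.77 = 0.2002
  cooling blockage: 0.30 × 0.11 = 0.033
  sensor drift: 0.18 × 0.27 = 0.0486
  coupling fatigue: 0.26 × 0.74 = 0.1924
Normalizing constant Z = 0.2002 + 0.033 + 0.0486 + 0.1924 = 0.4742.
P(coupling fatigue | evidence) = 0.1924 / 0.4742 ≈ 0.406.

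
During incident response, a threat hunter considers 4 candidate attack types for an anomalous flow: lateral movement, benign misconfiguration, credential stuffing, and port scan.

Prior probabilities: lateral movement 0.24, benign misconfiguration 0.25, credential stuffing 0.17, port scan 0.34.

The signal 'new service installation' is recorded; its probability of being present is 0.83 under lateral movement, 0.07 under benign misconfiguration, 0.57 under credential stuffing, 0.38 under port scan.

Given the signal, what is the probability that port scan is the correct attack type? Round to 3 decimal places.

Multiply each prior by the likelihood of the signal:
  lateral movement: 0.24 × 0.83 = 0.1992
  benign misconfiguration: 0.25 × 0.07 = 0.0175
  credential stuffing: 0.17 × 0.57 = 0.0969
  port scan: 0.34 × 0.38 = 0.1292
Normalizing constant Z = 0.1992 + 0.0175 + 0.0969 + 0.1292 = 0.4428.
P(port scan | evidence) = 0.1292 / 0.4428 ≈ 0.292.

0.292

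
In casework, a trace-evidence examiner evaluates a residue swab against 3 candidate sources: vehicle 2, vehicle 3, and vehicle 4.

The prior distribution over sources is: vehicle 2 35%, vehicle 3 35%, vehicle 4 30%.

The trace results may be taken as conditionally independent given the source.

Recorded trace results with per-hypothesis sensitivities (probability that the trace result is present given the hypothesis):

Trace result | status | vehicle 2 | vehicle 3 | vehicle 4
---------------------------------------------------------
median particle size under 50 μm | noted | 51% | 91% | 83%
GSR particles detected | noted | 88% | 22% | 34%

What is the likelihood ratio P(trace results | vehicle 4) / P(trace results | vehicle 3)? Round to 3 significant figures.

Take the product of per-trace result likelihoods under each hypothesis, then divide.
  vehicle 4: 0.83 × 0.34 = 0.2822
  vehicle 3: 0.91 × 0.22 = 0.2002
Bayes factor = 0.2822 / 0.2002 ≈ 1.41

1.41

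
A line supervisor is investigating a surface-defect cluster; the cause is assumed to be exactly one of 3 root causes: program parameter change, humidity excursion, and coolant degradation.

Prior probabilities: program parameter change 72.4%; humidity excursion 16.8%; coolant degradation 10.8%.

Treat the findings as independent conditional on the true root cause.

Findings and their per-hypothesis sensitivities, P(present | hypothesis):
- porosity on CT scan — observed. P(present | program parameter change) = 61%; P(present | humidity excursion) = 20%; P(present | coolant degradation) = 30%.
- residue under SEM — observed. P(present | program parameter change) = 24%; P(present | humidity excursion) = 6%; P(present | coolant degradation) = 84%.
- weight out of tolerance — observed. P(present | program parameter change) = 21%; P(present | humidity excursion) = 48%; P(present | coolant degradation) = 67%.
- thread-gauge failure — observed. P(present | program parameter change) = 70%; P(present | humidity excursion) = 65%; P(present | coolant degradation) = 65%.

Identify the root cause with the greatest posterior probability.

For each hypothesis, the unnormalized posterior weight is prior × product of the finding likelihoods:
  program parameter change: 0.724 × 0.61 × 0.24 × 0.21 × 0.70 = 0.015581
  humidity excursion: 0.168 × 0.20 × 0.06 × 0.48 × 0.65 = 0.00062899
  coolant degradation: 0.108 × 0.30 × 0.84 × 0.67 × 0.65 = 0.011853
The unnormalized weights sum to 0.028063.
P(program parameter change | evidence) ≈ 0.015581 / 0.028063 ≈ 0.555
P(humidity excursion | evidence) ≈ 0.00062899 / 0.028063 ≈ 0.022
P(coolant degradation | evidence) ≈ 0.011853 / 0.028063 ≈ 0.422
The largest is 0.555, so program parameter change is most probable.

program parameter change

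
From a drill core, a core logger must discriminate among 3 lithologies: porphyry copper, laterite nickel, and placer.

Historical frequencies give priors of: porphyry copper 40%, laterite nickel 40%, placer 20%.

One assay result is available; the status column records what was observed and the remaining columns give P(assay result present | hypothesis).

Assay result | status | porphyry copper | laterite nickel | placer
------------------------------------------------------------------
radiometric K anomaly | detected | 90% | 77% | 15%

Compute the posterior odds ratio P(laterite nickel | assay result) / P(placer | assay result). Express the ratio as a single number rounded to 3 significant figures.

10.3

Posterior odds equal prior odds times the likelihood ratio; only the two competing hypotheses matter.
  laterite nickel: 0.40 × 0.77 = 0.308
  placer: 0.20 × 0.15 = 0.03
Odds(laterite nickel : placer) = 0.308 / 0.03 ≈ 10.3.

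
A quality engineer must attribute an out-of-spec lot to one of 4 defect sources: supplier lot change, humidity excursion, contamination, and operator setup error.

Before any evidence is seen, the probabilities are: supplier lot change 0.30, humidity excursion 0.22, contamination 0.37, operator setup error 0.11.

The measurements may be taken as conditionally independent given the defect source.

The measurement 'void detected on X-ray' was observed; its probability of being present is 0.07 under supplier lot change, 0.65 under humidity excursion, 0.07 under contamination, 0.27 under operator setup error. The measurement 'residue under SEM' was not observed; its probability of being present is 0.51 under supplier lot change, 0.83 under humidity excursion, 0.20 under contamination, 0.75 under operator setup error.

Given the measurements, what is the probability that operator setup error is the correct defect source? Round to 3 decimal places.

For each hypothesis, the unnormalized posterior weight is prior × product of the measurement likelihoods (using 1 − P(present | H) for each absent measurement):
  supplier lot change: 0.30 × 0.07 × (1 − 0.51) = 0.01029
  humidity excursion: 0.22 × 0.65 × (1 − 0.83) = 0.02431
  contamination: 0.37 × 0.07 × (1 − 0.20) = 0.02072
  operator setup error: 0.11 × 0.27 × (1 − 0.75) = 0.007425
Marginal likelihood of the evidence = 0.062745.
P(operator setup error | evidence) = 0.007425 / 0.062745 ≈ 0.118.

0.118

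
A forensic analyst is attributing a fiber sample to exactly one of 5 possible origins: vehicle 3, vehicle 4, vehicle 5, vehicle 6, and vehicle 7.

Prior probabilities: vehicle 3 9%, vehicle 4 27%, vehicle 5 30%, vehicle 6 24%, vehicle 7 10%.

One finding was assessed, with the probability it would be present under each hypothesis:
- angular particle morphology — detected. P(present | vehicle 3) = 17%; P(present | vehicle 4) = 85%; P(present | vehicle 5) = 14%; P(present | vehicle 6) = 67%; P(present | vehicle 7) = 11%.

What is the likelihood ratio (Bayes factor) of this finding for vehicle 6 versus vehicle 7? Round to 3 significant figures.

Likelihood of this finding under each hypothesis:
  vehicle 6: 0.67
  vehicle 7: 0.11
Bayes factor = 0.67 / 0.11 ≈ 6.09

6.09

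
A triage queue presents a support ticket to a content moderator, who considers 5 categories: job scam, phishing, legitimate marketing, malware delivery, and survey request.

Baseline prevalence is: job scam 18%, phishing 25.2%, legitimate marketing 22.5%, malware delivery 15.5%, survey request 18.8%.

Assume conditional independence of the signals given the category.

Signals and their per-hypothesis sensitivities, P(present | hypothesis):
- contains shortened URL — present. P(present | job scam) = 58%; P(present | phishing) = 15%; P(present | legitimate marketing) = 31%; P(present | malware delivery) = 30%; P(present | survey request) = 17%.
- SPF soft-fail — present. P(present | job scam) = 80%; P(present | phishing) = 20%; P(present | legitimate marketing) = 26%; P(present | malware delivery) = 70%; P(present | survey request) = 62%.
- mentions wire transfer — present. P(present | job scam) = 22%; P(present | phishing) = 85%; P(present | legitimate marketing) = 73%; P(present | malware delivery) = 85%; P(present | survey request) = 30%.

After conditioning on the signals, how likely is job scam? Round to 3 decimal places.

Multiply each prior by the joint likelihood of the signal pattern:
  job scam: 0.180 × 0.58 × 0.80 × 0.22 = 0.018374
  phishing: 0.252 × 0.15 × 0.20 × 0.85 = 0.006426
  legitimate marketing: 0.225 × 0.31 × 0.26 × 0.73 = 0.013239
  malware delivery: 0.155 × 0.30 × 0.70 × 0.85 = 0.027667
  survey request: 0.188 × 0.17 × 0.62 × 0.30 = 0.0059446
The unnormalized weights sum to 0.071651.
P(job scam | evidence) = 0.018374 / 0.071651 ≈ 0.256.

0.256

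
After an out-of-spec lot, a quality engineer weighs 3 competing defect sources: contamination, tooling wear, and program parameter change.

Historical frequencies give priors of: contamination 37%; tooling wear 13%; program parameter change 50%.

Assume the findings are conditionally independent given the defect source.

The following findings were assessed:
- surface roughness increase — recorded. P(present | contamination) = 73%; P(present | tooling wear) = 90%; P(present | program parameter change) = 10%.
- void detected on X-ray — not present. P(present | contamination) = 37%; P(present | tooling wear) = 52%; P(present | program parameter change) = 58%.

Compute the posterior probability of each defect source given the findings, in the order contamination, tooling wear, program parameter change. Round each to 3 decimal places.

0.688, 0.227, 0.085

For each hypothesis, the unnormalized posterior weight is prior × product of the finding likelihoods (using 1 − P(present | H) for each absent finding):
  contamination: 0.37 × 0.73 × (1 − 0.37) = 0.17016
  tooling wear: 0.13 × 0.90 × (1 − 0.52) = 0.05616
  program parameter change: 0.50 × 0.10 × (1 − 0.58) = 0.021
Normalizing constant Z = 0.17016 + 0.05616 + 0.021 = 0.24732.
P(contamination | evidence) = 0.17016 / 0.24732 ≈ 0.688
P(tooling wear | evidence) = 0.05616 / 0.24732 ≈ 0.227
P(program parameter change | evidence) = 0.021 / 0.24732 ≈ 0.085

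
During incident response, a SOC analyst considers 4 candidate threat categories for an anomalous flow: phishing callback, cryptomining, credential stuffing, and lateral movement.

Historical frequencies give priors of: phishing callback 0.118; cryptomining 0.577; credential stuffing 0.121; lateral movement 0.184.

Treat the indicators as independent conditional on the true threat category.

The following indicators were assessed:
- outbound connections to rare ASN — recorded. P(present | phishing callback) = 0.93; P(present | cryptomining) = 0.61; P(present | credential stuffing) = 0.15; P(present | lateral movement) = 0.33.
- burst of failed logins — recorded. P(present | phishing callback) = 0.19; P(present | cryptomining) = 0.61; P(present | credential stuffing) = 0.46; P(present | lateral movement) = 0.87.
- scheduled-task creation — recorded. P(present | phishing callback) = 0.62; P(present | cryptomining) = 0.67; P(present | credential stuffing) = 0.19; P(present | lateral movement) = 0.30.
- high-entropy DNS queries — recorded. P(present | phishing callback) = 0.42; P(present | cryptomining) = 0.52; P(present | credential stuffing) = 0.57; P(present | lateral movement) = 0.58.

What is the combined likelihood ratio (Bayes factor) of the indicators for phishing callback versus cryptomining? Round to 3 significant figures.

0.355

Joint likelihood of the indicator pattern under each hypothesis:
  phishing callback: 0.93 × 0.19 × 0.62 × 0.42 = 0.046013
  cryptomining: 0.61 × 0.61 × 0.67 × 0.52 = 0.12964
Bayes factor = 0.046013 / 0.12964 ≈ 0.355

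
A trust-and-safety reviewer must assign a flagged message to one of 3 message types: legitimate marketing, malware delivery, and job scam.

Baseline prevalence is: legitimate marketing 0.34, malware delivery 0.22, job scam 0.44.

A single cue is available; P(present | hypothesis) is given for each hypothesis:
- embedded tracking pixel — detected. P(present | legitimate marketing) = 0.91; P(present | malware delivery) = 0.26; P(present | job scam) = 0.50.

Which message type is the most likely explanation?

legitimate marketing

For each hypothesis, the unnormalized posterior weight is prior × likelihood:
  legitimate marketing: 0.34 × 0.91 = 0.3094
  malware delivery: 0.22 × 0.26 = 0.0572
  job scam: 0.44 × 0.50 = 0.22
The unnormalized weights sum to 0.5866.
P(legitimate marketing | evidence) ≈ 0.3094 / 0.5866 ≈ 0.527
P(malware delivery | evidence) ≈ 0.0572 / 0.5866 ≈ 0.098
P(job scam | evidence) ≈ 0.22 / 0.5866 ≈ 0.375
The largest is 0.527, so legitimate marketing is most probable.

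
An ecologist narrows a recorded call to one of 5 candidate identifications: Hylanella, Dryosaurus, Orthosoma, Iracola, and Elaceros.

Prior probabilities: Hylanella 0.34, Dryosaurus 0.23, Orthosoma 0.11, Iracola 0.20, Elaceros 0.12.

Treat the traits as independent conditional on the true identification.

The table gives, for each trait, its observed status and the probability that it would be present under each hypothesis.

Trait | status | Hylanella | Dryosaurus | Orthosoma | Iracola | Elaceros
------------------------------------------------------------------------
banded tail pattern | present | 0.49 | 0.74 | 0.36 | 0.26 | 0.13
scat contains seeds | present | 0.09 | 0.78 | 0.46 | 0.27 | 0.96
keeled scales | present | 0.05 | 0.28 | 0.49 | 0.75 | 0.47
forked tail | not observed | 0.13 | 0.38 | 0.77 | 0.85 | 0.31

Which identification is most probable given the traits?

By Bayes' rule with conditional independence, the unnormalized weight for each hypothesis is prior × ∏ likelihoods (using 1 − P(present | H) for each absent trait):
  Hylanella: 0.34 × 0.49 × 0.09 × 0.05 × (1 − 0.13) = 0.00065224
  Dryosaurus: 0.23 × 0.74 × 0.78 × 0.28 × (1 − 0.38) = 0.023046
  Orthosoma: 0.11 × 0.36 × 0.46 × 0.49 × (1 − 0.77) = 0.0020529
  Iracola: 0.20 × 0.26 × 0.27 × 0.75 × (1 − 0.85) = 0.0015795
  Elaceros: 0.12 × 0.13 × 0.96 × 0.47 × (1 − 0.31) = 0.0048567
The unnormalized weights sum to 0.032188.
P(Hylanella | evidence) ≈ 0.00065224 / 0.032188 ≈ 0.020
P(Dryosaurus | evidence) ≈ 0.023046 / 0.032188 ≈ 0.716
P(Orthosoma | evidence) ≈ 0.0020529 / 0.032188 ≈ 0.064
P(Iracola | evidence) ≈ 0.0015795 / 0.032188 ≈ 0.049
P(Elaceros | evidence) ≈ 0.0048567 / 0.032188 ≈ 0.151
The largest is 0.716, so Dryosaurus is most probable.

Dryosaurus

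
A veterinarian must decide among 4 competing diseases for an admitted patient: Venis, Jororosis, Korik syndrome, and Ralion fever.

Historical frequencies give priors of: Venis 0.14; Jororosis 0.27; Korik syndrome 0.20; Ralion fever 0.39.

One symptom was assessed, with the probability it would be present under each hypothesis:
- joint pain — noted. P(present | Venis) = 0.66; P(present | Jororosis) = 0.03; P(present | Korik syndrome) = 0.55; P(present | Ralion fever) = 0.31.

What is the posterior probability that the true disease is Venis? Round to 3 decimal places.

For each hypothesis, the unnormalized posterior weight is prior × likelihood:
  Venis: 0.14 × 0.66 = 0.0924
  Jororosis: 0.27 × 0.03 = 0.0081
  Korik syndrome: 0.20 × 0.55 = 0.11
  Ralion fever: 0.39 × 0.31 = 0.1209
Normalizing constant Z = 0.0924 + 0.0081 + 0.11 + 0.1209 = 0.3314.
P(Venis | evidence) = 0.0924 / 0.3314 ≈ 0.279.

0.279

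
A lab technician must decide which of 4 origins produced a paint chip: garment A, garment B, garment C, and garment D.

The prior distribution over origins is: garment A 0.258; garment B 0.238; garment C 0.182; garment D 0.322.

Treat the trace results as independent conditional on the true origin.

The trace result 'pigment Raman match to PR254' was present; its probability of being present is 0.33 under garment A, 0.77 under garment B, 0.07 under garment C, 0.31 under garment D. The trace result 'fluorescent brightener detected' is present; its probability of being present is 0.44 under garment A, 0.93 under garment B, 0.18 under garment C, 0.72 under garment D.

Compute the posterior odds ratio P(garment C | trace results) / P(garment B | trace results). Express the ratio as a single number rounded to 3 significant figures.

The normalizing constant cancels in an odds ratio, so compute prior × likelihood for the two hypotheses only:
  garment C: 0.182 × 0.07 × 0.18 = 0.0022932
  garment B: 0.238 × 0.77 × 0.93 = 0.17043
Posterior odds = 0.0022932 / 0.17043 ≈ 0.0135.

0.0135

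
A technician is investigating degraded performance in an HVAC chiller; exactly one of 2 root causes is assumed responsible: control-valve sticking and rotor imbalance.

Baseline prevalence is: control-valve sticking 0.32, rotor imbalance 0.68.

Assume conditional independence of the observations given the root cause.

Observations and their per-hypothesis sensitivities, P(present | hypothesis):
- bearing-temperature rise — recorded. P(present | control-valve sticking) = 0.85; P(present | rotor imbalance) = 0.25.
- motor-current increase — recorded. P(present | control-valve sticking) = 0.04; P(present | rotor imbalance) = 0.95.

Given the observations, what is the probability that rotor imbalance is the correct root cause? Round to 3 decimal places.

0.937

Multiply each prior by the joint likelihood of the evidence pattern:
  control-valve sticking: 0.32 × 0.85 × 0.04 = 0.01088
  rotor imbalance: 0.68 × 0.25 × 0.95 = 0.1615
Normalizing constant Z = 0.01088 + 0.1615 = 0.17238.
P(rotor imbalance | evidence) = 0.1615 / 0.17238 ≈ 0.937.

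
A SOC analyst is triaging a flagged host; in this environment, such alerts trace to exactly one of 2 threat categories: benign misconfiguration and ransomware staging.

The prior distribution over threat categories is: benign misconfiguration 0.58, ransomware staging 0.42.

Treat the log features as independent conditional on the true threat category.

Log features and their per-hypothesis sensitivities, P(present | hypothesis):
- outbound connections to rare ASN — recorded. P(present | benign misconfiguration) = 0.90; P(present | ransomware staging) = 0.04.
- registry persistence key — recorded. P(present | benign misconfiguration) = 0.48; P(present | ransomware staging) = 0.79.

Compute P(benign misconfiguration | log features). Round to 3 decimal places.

0.950

For each hypothesis, the unnormalized posterior weight is prior × product of the log feature likelihoods:
  benign misconfiguration: 0.58 × 0.90 × 0.48 = 0.25056
  ransomware staging: 0.42 × 0.04 × 0.79 = 0.013272
Normalizing constant Z = 0.25056 + 0.013272 = 0.26383.
P(benign misconfiguration | evidence) = 0.25056 / 0.26383 ≈ 0.950.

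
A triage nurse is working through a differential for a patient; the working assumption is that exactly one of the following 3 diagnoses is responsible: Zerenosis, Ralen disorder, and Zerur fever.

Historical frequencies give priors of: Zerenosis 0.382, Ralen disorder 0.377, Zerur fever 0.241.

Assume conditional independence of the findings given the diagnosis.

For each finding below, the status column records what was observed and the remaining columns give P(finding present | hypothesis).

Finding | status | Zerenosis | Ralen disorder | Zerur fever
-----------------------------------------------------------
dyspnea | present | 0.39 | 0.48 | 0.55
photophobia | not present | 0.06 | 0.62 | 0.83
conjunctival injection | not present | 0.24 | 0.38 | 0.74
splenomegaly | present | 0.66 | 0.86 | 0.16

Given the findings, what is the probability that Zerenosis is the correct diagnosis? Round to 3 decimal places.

For each hypothesis, the unnormalized posterior weight is prior × product of the finding likelihoods (using 1 − P(present | H) for each absent finding):
  Zerenosis: 0.382 × 0.39 × (1 − 0.06) × (1 − 0.24) × 0.66 = 0.070245
  Ralen disorder: 0.377 × 0.48 × (1 − 0.62) × (1 − 0.38) × 0.86 = 0.036665
  Zerur fever: 0.241 × 0.55 × (1 − 0.83) × (1 − 0.74) × 0.16 = 0.00093739
The unnormalized weights sum to 0.10785.
P(Zerenosis | evidence) = 0.070245 / 0.10785 ≈ 0.651.

0.651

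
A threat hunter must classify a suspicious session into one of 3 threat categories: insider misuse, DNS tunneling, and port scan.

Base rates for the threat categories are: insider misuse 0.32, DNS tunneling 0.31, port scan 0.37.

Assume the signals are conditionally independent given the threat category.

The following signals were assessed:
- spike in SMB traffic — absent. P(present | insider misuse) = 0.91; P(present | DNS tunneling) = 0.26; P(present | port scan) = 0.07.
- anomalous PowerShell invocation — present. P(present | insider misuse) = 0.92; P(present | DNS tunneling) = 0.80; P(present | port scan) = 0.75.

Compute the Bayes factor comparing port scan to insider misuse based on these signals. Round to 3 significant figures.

Take the product of per-signal likelihoods under each hypothesis (using 1 − P(present | H) for each absent signal), then divide.
  port scan: (1 − 0.07) × 0.75 = 0.6975
  insider misuse: (1 − 0.91) × 0.92 = 0.0828
Bayes factor = 0.6975 / 0.0828 ≈ 8.42

8.42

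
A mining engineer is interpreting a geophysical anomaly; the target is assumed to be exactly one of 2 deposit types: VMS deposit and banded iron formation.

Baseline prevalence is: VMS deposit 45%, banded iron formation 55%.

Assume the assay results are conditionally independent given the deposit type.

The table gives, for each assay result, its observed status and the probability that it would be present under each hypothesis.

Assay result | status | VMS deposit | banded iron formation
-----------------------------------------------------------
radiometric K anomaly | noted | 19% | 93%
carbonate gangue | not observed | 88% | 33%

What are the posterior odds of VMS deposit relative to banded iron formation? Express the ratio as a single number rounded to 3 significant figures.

Posterior odds equal prior odds times the likelihood ratio; only the two competing hypotheses matter (using 1 − P(present | H) for each absent assay result).
  VMS deposit: 0.45 × 0.19 × (1 − 0.88) = 0.01026
  banded iron formation: 0.55 × 0.93 × (1 − 0.33) = 0.3427
Posterior odds = 0.01026 / 0.3427 ≈ 0.0299.

0.0299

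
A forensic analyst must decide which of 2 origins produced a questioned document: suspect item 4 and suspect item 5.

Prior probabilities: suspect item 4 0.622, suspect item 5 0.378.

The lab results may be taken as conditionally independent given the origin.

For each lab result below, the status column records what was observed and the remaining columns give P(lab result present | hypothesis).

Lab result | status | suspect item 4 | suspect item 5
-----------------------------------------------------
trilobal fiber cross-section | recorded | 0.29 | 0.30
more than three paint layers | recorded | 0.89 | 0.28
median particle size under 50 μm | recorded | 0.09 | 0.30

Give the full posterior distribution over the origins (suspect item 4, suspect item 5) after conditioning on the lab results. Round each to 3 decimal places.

For each hypothesis, the unnormalized posterior weight is prior × product of the lab result likelihoods:
  suspect item 4: 0.622 × 0.29 × 0.89 × 0.09 = 0.014448
  suspect item 5: 0.378 × 0.30 × 0.28 × 0.30 = 0.0095256
The unnormalized weights sum to 0.023974.
P(suspect item 4 | evidence) = 0.014448 / 0.023974 ≈ 0.603
P(suspect item 5 | evidence) = 0.0095256 / 0.023974 ≈ 0.397

0.603, 0.397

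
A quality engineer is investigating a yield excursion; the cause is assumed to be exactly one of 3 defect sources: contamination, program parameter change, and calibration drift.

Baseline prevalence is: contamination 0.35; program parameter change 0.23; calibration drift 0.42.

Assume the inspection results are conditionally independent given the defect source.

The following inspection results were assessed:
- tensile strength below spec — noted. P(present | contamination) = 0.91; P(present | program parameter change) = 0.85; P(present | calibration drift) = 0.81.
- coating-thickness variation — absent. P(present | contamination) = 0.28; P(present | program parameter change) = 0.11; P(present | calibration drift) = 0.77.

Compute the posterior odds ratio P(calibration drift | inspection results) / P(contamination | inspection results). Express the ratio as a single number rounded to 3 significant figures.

0.341

The normalizing constant cancels in an odds ratio, so compute prior × likelihood for the two hypotheses only (using 1 − P(present | H) for each absent inspection result):
  calibration drift: 0.42 × 0.81 × (1 − 0.77) = 0.078246
  contamination: 0.35 × 0.91 × (1 − 0.28) = 0.22932
Posterior odds = 0.078246 / 0.22932 ≈ 0.341.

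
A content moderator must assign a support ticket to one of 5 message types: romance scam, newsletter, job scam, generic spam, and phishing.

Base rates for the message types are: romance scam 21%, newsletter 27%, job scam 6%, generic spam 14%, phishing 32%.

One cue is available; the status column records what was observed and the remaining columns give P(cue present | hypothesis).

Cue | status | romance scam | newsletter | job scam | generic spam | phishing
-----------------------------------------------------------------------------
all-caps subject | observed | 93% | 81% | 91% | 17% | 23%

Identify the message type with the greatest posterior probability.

By Bayes' rule, the unnormalized weight for each hypothesis is prior × likelihood:
  romance scam: 0.21 × 0.93 = 0.1953
  newsletter: 0.27 × 0.81 = 0.2187
  job scam: 0.06 × 0.91 = 0.0546
  generic spam: 0.14 × 0.17 = 0.0238
  phishing: 0.32 × 0.23 = 0.0736
The unnormalized weights sum to 0.566.
P(romance scam | evidence) ≈ 0.1953 / 0.566 ≈ 0.345
P(newsletter | evidence) ≈ 0.2187 / 0.566 ≈ 0.386
P(job scam | evidence) ≈ 0.0546 / 0.566 ≈ 0.096
P(generic spam | evidence) ≈ 0.0238 / 0.566 ≈ 0.042
P(phishing | evidence) ≈ 0.0736 / 0.566 ≈ 0.130
The largest is 0.386, so newsletter is most probable.

newsletter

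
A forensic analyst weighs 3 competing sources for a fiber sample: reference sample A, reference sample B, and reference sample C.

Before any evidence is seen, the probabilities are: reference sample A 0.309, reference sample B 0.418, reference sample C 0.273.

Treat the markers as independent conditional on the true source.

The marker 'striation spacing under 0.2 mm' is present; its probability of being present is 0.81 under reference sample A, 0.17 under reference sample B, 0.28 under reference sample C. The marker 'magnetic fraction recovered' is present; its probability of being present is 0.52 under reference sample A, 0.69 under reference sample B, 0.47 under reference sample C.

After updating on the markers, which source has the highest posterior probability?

Multiply each prior by the joint likelihood of the marker pattern:
  reference sample A: 0.309 × 0.81 × 0.52 = 0.13015
  reference sample B: 0.418 × 0.17 × 0.69 = 0.049031
  reference sample C: 0.273 × 0.28 × 0.47 = 0.035927
The unnormalized weights sum to 0.21511.
P(reference sample A | evidence) ≈ 0.13015 / 0.21511 ≈ 0.605
P(reference sample B | evidence) ≈ 0.049031 / 0.21511 ≈ 0.228
P(reference sample C | evidence) ≈ 0.035927 / 0.21511 ≈ 0.167
The largest is 0.605, so reference sample A is most probable.

reference sample A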